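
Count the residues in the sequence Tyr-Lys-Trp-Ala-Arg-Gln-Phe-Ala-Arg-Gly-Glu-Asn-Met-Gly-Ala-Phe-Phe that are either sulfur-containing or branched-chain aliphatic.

1

Sulfur-containing: C, M. Branched-chain aliphatic: I, L, V.
Sulfur-containing residues here: Met13 (1).
Branched-chain aliphatic residues here: none (0).
The two groups share no amino acid, so total = 1 + 0 = 1.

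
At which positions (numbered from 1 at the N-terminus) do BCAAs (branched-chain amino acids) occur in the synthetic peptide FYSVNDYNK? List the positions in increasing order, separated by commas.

Valine (V), leucine (L), and isoleucine (I) are the branched-chain amino acids.
Matching residues: V4.

4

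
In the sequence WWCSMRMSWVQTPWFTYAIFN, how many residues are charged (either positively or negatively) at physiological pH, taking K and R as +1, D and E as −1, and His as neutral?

Charged side chains at pH ~7.4: K, R (positive); D, E (negative).
Matching residues: R6.

1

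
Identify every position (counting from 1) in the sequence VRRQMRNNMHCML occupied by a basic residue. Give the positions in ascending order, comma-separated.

2, 3, 6, 10

K, R, and H are the three residues with basic side chains (ε-amine, guanidinium, and imidazole respectively).
Matching residues: R2, R3, R6, H10.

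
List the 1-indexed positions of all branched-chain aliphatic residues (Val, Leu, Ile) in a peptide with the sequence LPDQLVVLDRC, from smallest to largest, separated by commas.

1, 5, 6, 7, 8

Matching residues: L1, L5, V6, V7, L8.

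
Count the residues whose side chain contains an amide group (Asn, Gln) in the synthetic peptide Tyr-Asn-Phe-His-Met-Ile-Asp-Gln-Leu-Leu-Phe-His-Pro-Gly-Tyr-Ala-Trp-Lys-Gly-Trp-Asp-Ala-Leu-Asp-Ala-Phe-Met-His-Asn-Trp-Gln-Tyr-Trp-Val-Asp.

Matching residues: Asn2, Gln8, Asn29, Gln31.

4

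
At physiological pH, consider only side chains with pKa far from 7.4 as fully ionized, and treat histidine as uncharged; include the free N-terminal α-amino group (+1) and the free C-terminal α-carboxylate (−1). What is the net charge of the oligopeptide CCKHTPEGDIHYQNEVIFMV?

-2

At pH ~7.4 the Lys and Arg side chains are protonated (+1), the Asp and Glu side chains are deprotonated (−1), and with His taken as neutral all other side chains carry no charge.
Positive (K, R): K3 → +1.
Negative (D, E): E7, D9, E15 → −3.
The N-terminus (+1) and C-terminus (−1) cancel.
Net charge = (+1) + (−3) = −2.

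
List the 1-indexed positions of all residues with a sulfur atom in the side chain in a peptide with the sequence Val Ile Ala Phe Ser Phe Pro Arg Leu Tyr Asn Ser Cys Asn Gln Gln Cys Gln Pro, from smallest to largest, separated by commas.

The sulfur-bearing residues are cysteine (–SH) and methionine (–S–CH₃).
Matching residues: Cys13, Cys17.

13, 17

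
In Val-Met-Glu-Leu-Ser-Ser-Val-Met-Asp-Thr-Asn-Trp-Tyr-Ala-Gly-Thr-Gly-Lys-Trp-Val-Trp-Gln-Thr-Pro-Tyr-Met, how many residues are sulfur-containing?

The sulfur-bearing residues are cysteine (–SH) and methionine (–S–CH₃).
Matching residues: Met2, Met8, Met26.

3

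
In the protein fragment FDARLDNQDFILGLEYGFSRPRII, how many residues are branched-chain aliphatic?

6

V, L, and I make up the branched-chain aliphatic group.
Matching residues: L5, I11, L12, L14, I23, I24.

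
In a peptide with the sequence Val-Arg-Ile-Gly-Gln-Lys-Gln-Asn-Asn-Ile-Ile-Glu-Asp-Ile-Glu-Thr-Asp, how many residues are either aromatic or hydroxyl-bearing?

1

Aromatic: F, W, Y. Hydroxyl-bearing: S, T, Y.
Aromatic residues here: none (0).
Hydroxyl-bearing residues here: Thr16 (1).
(Y belongs to both groups, but none appear in this sequence.) Total = 0 + 1 = 1.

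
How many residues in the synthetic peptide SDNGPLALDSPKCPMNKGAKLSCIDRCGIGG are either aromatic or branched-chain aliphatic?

Aromatic: F, W, Y. Branched-chain aliphatic: I, L, V.
Aromatic residues here: none (0).
Branched-chain aliphatic residues here: L6, L8, L21, I24, I29 (5).
The two groups share no amino acid, so total = 0 + 5 = 5.

5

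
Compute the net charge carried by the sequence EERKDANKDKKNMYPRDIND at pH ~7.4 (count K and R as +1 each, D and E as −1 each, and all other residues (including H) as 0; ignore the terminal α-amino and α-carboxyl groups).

0

Positive (K, R): R3, K4, K8, K10, K11, R16 → +6.
Negative (D, E): E1, E2, D5, D9, D17, D20 → −6.
Net charge = (+6) + (−6) = 0.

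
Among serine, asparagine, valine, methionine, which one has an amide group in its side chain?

asparagine

Only N (asparagine) and Q (glutamine) carry a side-chain carboxamide.
Of the listed options, only asparagine belongs to this group.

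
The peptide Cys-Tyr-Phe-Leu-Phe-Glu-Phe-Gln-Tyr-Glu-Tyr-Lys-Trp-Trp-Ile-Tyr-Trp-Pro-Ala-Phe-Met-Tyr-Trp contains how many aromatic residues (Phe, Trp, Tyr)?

Matching residues: Tyr2, Phe3, Phe5, Phe7, Tyr9, Tyr11, Trp13, Trp14, Tyr16, Trp17, Phe20, Tyr22, Trp23.

13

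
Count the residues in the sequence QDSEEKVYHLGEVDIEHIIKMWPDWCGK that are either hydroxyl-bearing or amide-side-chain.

3

Hydroxyl-bearing: S, T, Y. Amide-side-chain: N, Q.
Hydroxyl-bearing residues here: S3, Y8 (2).
Amide-side-chain residues here: Q1 (1).
The two groups share no amino acid, so total = 2 + 1 = 3.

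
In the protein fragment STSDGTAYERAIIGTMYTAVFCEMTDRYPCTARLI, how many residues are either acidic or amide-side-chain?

Acidic: D, E. Amide-side-chain: N, Q.
Acidic residues here: D4, E9, E23, D26 (4).
Amide-side-chain residues here: none (0).
The two groups share no amino acid, so total = 4 + 0 = 4.

4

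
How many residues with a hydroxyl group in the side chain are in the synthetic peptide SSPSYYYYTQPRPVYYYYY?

13

S, T, and Y are the three residues with a side-chain hydroxyl.
Matching residues: S1, S2, S4, Y5, Y6, Y7, Y8, T9, Y15, Y16, Y17, Y18, Y19.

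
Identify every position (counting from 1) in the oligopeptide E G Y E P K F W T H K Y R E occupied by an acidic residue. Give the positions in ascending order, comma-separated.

1, 4, 14

Aspartate (D) and glutamate (E) have carboxylic-acid side chains and are the acidic amino acids.
Matching residues: E1, E4, E14.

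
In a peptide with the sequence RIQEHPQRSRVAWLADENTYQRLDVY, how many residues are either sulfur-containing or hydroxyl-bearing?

Sulfur-containing: C, M. Hydroxyl-bearing: S, T, Y.
Sulfur-containing residues here: none (0).
Hydroxyl-bearing residues here: S9, T19, Y20, Y26 (4).
The two groups share no amino acid, so total = 0 + 4 = 4.

4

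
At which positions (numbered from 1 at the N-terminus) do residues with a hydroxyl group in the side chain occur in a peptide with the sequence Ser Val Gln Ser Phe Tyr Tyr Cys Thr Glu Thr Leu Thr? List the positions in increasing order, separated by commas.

S, T, and Y are the three residues with a side-chain hydroxyl.
Matching residues: Ser1, Ser4, Tyr6, Tyr7, Thr9, Thr11, Thr13.

1, 4, 6, 7, 9, 11, 13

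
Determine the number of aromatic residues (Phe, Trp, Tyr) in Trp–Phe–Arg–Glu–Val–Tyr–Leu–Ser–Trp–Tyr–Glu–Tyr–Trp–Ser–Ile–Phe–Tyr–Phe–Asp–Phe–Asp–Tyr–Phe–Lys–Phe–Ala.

14

Matching residues: Trp1, Phe2, Tyr6, Trp9, Tyr10, Tyr12, Trp13, Phe16, Tyr17, Phe18, Phe20, Tyr22, Phe23, Phe25.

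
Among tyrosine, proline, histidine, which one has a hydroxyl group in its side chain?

tyrosine

S, T, and Y are the three residues with a side-chain hydroxyl.
Of the listed options, only tyrosine belongs to this group.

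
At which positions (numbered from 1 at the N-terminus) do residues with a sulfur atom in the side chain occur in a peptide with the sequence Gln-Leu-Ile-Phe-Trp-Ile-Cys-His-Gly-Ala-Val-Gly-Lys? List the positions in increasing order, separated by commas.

Only Cys (C) and Met (M) have a sulfur atom in the side chain.
Matching residues: Cys7.

7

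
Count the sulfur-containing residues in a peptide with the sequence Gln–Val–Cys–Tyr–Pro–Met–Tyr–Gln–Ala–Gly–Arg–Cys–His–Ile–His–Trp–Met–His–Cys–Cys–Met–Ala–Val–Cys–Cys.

Only Cys (C) and Met (M) have a sulfur atom in the side chain.
Matching residues: Cys3, Met6, Cys12, Met17, Cys19, Cys20, Met21, Cys24, Cys25.

9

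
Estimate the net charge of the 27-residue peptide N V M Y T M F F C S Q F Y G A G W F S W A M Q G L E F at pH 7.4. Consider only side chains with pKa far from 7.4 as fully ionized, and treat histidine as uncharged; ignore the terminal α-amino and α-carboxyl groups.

The side chains ionized at physiological pH are Lys/Arg (+1) and Asp/Glu (−1); with His treated as neutral, nothing else contributes.
Positive (K, R): none → +0.
Negative (D, E): E26 → −1.
Net charge = (+0) + (−1) = −1.

-1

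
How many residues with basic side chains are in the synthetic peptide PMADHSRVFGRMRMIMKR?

6

Lysine (K), arginine (R), and histidine (H) have basic, nitrogen-containing side chains.
Matching residues: H5, R7, R11, R13, K17, R18.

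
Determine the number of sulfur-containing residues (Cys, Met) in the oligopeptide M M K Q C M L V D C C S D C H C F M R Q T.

9

Matching residues: M1, M2, C5, M6, C10, C11, C14, C16, M18.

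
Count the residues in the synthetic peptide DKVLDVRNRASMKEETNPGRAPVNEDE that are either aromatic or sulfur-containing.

Aromatic: F, W, Y. Sulfur-containing: C, M.
Aromatic residues here: none (0).
Sulfur-containing residues here: M12 (1).
The two groups share no amino acid, so total = 0 + 1 = 1.

1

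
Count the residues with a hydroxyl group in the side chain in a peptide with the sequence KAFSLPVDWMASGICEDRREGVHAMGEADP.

S, T, and Y are the three residues with a side-chain hydroxyl.
Matching residues: S4, S12.

2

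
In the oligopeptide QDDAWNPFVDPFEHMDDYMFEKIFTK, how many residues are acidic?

Only D (aspartate) and E (glutamate) carry a side-chain carboxylic acid.
Matching residues: D2, D3, D10, E13, D16, D17, E21.

7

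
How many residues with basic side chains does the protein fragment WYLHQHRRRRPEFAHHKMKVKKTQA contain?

12

K, R, and H are the three residues with basic side chains (ε-amine, guanidinium, and imidazole respectively).
Matching residues: H4, H6, R7, R8, R9, R10, H15, H16, K17, K19, K21, K22.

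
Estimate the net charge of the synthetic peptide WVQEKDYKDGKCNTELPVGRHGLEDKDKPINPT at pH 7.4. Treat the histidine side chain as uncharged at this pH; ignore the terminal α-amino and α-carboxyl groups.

-1

Near pH 7.4, K and R contribute +1 each, D and E contribute −1 each, and every other side chain (His included, as stated) is uncharged.
Positive (K, R): K5, K8, K11, R20, K26, K28 → +6.
Negative (D, E): E4, D6, D9, E15, E24, D25, D27 → −7.
Net charge = (+6) + (−7) = −1.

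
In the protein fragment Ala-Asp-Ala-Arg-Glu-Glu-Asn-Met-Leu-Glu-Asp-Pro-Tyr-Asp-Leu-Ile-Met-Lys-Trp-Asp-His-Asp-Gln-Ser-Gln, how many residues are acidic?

8

The acidic residues are Asp (D) and Glu (E), whose side chains end in a carboxylate group.
Matching residues: Asp2, Glu5, Glu6, Glu10, Asp11, Asp14, Asp20, Asp22.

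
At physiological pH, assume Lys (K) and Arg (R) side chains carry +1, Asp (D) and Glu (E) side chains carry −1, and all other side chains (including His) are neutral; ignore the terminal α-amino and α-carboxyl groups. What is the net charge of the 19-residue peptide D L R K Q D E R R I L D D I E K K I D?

Positive (K, R): R3, K4, R8, R9, K16, K17 → +6.
Negative (D, E): D1, D6, E7, D12, D13, E15, D19 → −7.
Net charge = (+6) + (−7) = −1.

-1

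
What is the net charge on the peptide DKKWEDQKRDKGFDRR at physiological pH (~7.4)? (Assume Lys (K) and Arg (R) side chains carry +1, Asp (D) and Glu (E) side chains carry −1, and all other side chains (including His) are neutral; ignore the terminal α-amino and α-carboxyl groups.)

+2

Positive (K, R): K2, K3, K8, R9, K11, R15, R16 → +7.
Negative (D, E): D1, E5, D6, D10, D14 → −5.
Net charge = (+7) + (−5) = +2.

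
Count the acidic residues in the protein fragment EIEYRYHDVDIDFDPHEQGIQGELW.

8

Only D (aspartate) and E (glutamate) carry a side-chain carboxylic acid.
Matching residues: E1, E3, D8, D10, D12, D14, E17, E23.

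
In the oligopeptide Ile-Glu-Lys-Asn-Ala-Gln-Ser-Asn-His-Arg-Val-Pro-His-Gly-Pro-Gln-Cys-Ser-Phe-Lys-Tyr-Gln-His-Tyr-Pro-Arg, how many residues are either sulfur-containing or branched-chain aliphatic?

3

Sulfur-containing: C, M. Branched-chain aliphatic: I, L, V.
Sulfur-containing residues here: Cys17 (1).
Branched-chain aliphatic residues here: Ile1, Val11 (2).
The two groups share no amino acid, so total = 1 + 2 = 3.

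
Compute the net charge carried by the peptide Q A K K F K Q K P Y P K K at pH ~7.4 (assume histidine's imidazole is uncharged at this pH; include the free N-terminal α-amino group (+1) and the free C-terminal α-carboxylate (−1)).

Near pH 7.4, K and R contribute +1 each, D and E contribute −1 each, and every other side chain (His included, as stated) is uncharged.
Positive (K, R): K3, K4, K6, K8, K12, K13 → +6.
Negative (D, E): none → −0.
The N-terminus (+1) and C-terminus (−1) cancel.
Net charge = (+6) + (−0) = +6.

+6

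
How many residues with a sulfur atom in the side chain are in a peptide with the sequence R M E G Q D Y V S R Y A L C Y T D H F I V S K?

2

The sulfur-bearing residues are cysteine (–SH) and methionine (–S–CH₃).
Matching residues: M2, C14.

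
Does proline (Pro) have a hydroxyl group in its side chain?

No

S, T, and Y are the three residues with a side-chain hydroxyl.
Proline is not in this group.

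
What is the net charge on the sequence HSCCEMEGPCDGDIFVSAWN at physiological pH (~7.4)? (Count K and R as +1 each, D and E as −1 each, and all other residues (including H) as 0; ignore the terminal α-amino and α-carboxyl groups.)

-4

Positive (K, R): none → +0.
Negative (D, E): E5, E7, D11, D13 → −4.
Net charge = (+0) + (−4) = −4.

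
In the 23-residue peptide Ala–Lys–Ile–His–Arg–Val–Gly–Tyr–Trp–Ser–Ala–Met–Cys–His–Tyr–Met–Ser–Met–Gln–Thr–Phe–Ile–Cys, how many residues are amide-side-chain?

1

Only N (asparagine) and Q (glutamine) carry a side-chain carboxamide.
Matching residues: Gln19.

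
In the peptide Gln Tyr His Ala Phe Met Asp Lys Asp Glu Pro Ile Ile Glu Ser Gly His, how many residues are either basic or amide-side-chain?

4

Basic: H, K, R. Amide-side-chain: N, Q.
Basic residues here: His3, Lys8, His17 (3).
Amide-side-chain residues here: Gln1 (1).
The two groups share no amino acid, so total = 3 + 1 = 4.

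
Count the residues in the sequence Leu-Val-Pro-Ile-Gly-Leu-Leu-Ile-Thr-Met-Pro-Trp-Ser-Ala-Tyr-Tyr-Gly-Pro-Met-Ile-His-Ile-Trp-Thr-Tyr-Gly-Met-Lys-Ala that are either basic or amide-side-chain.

2

Basic: H, K, R. Amide-side-chain: N, Q.
Basic residues here: His21, Lys28 (2).
Amide-side-chain residues here: none (0).
The two groups share no amino acid, so total = 2 + 0 = 2.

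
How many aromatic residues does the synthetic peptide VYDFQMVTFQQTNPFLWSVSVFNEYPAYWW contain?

Phenylalanine (F), tryptophan (W), and tyrosine (Y) have aromatic ring side chains.
Matching residues: Y2, F4, F9, F15, W17, F22, Y25, Y28, W29, W30.

10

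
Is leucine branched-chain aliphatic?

Yes

The BCAAs are Val, Leu, and Ile — aliphatic side chains with a branch point.
Leucine is in this group.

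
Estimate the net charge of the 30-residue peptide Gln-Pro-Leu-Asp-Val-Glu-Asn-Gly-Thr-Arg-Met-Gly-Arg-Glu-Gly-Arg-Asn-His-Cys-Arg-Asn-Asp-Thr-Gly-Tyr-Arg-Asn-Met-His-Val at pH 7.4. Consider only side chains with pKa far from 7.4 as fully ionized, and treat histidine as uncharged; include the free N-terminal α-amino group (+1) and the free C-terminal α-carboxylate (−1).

At pH ~7.4 the Lys and Arg side chains are protonated (+1), the Asp and Glu side chains are deprotonated (−1), and with His taken as neutral all other side chains carry no charge.
Positive (K, R): Arg10, Arg13, Arg16, Arg20, Arg26 → +5.
Negative (D, E): Asp4, Glu6, Glu14, Asp22 → −4.
The N-terminus (+1) and C-terminus (−1) cancel.
Net charge = (+5) + (−4) = +1.

+1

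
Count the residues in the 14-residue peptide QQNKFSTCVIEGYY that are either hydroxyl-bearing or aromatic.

Hydroxyl-bearing: S, T, Y. Aromatic: F, W, Y.
Hydroxyl-bearing residues here: S6, T7, Y13, Y14 (4).
Aromatic residues here: F5, Y13, Y14 (3).
Y is in both groups, so the 2 Y residues must not be double-counted.
Total = 4 + 3 − 2 = 5.

5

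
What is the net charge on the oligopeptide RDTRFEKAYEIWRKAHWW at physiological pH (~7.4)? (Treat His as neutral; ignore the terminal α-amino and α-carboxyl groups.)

+2

Near pH 7.4, K and R contribute +1 each, D and E contribute −1 each, and every other side chain (His included, as stated) is uncharged.
Positive (K, R): R1, R4, K7, R13, K14 → +5.
Negative (D, E): D2, E6, E10 → −3.
Net charge = (+5) + (−3) = +2.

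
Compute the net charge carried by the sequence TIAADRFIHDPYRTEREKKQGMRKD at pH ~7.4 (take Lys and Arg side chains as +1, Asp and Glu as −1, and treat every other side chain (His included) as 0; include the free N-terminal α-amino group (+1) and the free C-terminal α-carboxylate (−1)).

Positive (K, R): R6, R13, R16, K18, K19, R23, K24 → +7.
Negative (D, E): D5, D10, E15, E17, D25 → −5.
The N-terminus (+1) and C-terminus (−1) cancel.
Net charge = (+7) + (−5) = +2.

+2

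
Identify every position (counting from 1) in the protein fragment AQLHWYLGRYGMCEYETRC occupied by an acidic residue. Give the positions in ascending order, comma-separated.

14, 16

Only D (aspartate) and E (glutamate) carry a side-chain carboxylic acid.
Matching residues: E14, E16.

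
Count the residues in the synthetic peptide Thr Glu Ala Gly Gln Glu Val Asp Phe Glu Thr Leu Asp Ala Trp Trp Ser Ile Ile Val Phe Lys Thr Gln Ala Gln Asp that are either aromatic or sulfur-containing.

4

Aromatic: F, W, Y. Sulfur-containing: C, M.
Aromatic residues here: Phe9, Trp15, Trp16, Phe21 (4).
Sulfur-containing residues here: none (0).
The two groups share no amino acid, so total = 4 + 0 = 4.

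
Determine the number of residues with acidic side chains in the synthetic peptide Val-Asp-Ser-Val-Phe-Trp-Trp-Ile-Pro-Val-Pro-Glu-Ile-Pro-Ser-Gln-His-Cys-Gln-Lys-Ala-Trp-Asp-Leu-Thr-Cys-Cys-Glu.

4

Aspartate (D) and glutamate (E) have carboxylic-acid side chains and are the acidic amino acids.
Matching residues: Asp2, Glu12, Asp23, Glu28.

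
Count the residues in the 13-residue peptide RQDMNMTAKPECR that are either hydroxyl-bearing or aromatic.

1

Hydroxyl-bearing: S, T, Y. Aromatic: F, W, Y.
Hydroxyl-bearing residues here: T7 (1).
Aromatic residues here: none (0).
(Y belongs to both groups, but none appear in this sequence.) Total = 1 + 0 = 1.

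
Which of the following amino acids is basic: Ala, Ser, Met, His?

His

K, R, and H are the three residues with basic side chains (ε-amine, guanidinium, and imidazole respectively).
Of the listed options, only His belongs to this group.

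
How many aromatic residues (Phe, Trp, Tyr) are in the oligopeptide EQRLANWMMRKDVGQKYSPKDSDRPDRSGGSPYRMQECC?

Matching residues: W7, Y17, Y33.

3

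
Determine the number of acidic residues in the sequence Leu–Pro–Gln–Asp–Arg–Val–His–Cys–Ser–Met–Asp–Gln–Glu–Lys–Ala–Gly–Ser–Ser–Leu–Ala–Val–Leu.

Only D (aspartate) and E (glutamate) carry a side-chain carboxylic acid.
Matching residues: Asp4, Asp11, Glu13.

3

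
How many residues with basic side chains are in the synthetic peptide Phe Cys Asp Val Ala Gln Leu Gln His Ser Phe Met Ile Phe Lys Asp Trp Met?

2

K, R, and H are the three residues with basic side chains (ε-amine, guanidinium, and imidazole respectively).
Matching residues: His9, Lys15.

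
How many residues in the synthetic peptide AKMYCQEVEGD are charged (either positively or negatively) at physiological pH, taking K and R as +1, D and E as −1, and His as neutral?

Charged side chains at pH ~7.4: K, R (positive); D, E (negative).
Matching residues: K2, E7, E9, D11.

4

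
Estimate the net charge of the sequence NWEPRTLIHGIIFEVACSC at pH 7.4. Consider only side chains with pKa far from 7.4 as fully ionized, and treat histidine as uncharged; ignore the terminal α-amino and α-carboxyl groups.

The side chains ionized at physiological pH are Lys/Arg (+1) and Asp/Glu (−1); with His treated as neutral, nothing else contributes.
Positive (K, R): R5 → +1.
Negative (D, E): E3, E14 → −2.
Net charge = (+1) + (−2) = −1.

-1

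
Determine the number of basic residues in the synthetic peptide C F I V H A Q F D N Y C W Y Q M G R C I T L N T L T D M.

2

Lysine (K), arginine (R), and histidine (H) have basic, nitrogen-containing side chains.
Matching residues: H5, R18.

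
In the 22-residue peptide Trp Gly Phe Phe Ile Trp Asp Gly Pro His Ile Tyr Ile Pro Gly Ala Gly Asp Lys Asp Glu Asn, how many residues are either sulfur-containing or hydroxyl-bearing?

1

Sulfur-containing: C, M. Hydroxyl-bearing: S, T, Y.
Sulfur-containing residues here: none (0).
Hydroxyl-bearing residues here: Tyr12 (1).
The two groups share no amino acid, so total = 0 + 1 = 1.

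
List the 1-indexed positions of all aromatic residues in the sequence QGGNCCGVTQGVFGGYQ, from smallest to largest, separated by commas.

Phenylalanine (F), tryptophan (W), and tyrosine (Y) have aromatic ring side chains.
Matching residues: F13, Y16.

13, 16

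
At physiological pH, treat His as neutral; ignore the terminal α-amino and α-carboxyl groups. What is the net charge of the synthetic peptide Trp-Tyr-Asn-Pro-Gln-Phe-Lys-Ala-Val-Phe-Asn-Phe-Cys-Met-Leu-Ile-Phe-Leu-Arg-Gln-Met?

At pH ~7.4 the Lys and Arg side chains are protonated (+1), the Asp and Glu side chains are deprotonated (−1), and with His taken as neutral all other side chains carry no charge.
Positive (K, R): Lys7, Arg19 → +2.
Negative (D, E): none → −0.
Net charge = (+2) + (−0) = +2.

+2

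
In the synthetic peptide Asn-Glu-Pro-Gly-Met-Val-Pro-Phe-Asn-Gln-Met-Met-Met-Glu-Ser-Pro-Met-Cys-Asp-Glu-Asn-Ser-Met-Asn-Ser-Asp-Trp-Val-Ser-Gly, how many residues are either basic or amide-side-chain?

Basic: H, K, R. Amide-side-chain: N, Q.
Basic residues here: none (0).
Amide-side-chain residues here: Asn1, Asn9, Gln10, Asn21, Asn24 (5).
The two groups share no amino acid, so total = 0 + 5 = 5.

5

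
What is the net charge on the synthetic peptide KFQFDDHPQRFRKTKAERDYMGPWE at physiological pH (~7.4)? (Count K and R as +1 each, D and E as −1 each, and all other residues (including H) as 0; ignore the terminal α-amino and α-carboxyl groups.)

+1

Positive (K, R): K1, R10, R12, K13, K15, R18 → +6.
Negative (D, E): D5, D6, E17, D19, E25 → −5.
Net charge = (+6) + (−5) = +1.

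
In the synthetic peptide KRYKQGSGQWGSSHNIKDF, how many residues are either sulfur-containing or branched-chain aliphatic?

1

Sulfur-containing: C, M. Branched-chain aliphatic: I, L, V.
Sulfur-containing residues here: none (0).
Branched-chain aliphatic residues here: I16 (1).
The two groups share no amino acid, so total = 0 + 1 = 1.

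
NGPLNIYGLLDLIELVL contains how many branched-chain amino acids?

Valine (V), leucine (L), and isoleucine (I) are the branched-chain amino acids.
Matching residues: L4, I6, L9, L10, L12, I13, L15, V16, L17.

9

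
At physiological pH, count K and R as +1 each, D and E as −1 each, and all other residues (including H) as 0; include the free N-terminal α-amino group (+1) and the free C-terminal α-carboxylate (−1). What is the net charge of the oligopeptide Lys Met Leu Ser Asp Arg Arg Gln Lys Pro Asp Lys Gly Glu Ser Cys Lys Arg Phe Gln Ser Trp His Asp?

+3

Positive (K, R): Lys1, Arg6, Arg7, Lys9, Lys12, Lys17, Arg18 → +7.
Negative (D, E): Asp5, Asp11, Glu14, Asp24 → −4.
The N-terminus (+1) and C-terminus (−1) cancel.
Net charge = (+7) + (−4) = +3.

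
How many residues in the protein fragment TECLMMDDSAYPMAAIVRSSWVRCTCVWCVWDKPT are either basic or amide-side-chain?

Basic: H, K, R. Amide-side-chain: N, Q.
Basic residues here: R18, R23, K33 (3).
Amide-side-chain residues here: none (0).
The two groups share no amino acid, so total = 3 + 0 = 3.

3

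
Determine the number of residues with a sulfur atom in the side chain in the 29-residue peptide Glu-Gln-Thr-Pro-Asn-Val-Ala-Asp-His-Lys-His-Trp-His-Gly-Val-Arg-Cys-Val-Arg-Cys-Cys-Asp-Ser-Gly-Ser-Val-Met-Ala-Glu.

4

Only Cys (C) and Met (M) have a sulfur atom in the side chain.
Matching residues: Cys17, Cys20, Cys21, Met27.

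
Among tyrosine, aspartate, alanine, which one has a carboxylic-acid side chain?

Aspartate (D) and glutamate (E) have carboxylic-acid side chains and are the acidic amino acids.
Of the listed options, only aspartate belongs to this group.

aspartate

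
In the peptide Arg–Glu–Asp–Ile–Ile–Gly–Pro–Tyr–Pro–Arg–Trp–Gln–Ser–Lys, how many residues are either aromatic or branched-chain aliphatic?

4

Aromatic: F, W, Y. Branched-chain aliphatic: I, L, V.
Aromatic residues here: Tyr8, Trp11 (2).
Branched-chain aliphatic residues here: Ile4, Ile5 (2).
The two groups share no amino acid, so total = 2 + 2 = 4.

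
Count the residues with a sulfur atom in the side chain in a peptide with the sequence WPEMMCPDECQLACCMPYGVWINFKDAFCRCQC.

10

Cysteine (C, thiol) and methionine (M, thioether) are the two sulfur-containing amino acids.
Matching residues: M4, M5, C6, C10, C14, C15, M16, C29, C31, C33.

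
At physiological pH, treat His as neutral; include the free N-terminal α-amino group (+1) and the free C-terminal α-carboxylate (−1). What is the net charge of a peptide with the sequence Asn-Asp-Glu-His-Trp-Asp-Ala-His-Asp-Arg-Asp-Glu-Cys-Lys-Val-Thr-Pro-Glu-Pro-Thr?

At pH ~7.4 the Lys and Arg side chains are protonated (+1), the Asp and Glu side chains are deprotonated (−1), and with His taken as neutral all other side chains carry no charge.
Positive (K, R): Arg10, Lys14 → +2.
Negative (D, E): Asp2, Glu3, Asp6, Asp9, Asp11, Glu12, Glu18 → −7.
The N-terminus (+1) and C-terminus (−1) cancel.
Net charge = (+2) + (−7) = −5.

-5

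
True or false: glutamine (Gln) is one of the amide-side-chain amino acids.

True

The amide-side-chain residues are Asn (N) and Gln (Q).
Glutamine is in this group.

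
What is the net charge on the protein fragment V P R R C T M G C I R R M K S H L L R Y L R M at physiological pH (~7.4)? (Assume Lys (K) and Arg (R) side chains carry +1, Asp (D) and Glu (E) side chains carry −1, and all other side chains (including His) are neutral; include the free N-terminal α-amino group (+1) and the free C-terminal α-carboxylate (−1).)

Positive (K, R): R3, R4, R11, R12, K14, R19, R22 → +7.
Negative (D, E): none → −0.
The N-terminus (+1) and C-terminus (−1) cancel.
Net charge = (+7) + (−0) = +7.

+7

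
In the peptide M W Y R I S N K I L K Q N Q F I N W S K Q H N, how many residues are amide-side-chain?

The amide-side-chain residues are Asn (N) and Gln (Q).
Matching residues: N7, Q12, N13, Q14, N17, Q21, N23.

7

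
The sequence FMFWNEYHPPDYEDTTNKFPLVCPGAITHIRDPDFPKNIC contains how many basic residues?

5

The basic amino acids are Lys (K), Arg (R), and His (H).
Matching residues: H8, K18, H29, R31, K37.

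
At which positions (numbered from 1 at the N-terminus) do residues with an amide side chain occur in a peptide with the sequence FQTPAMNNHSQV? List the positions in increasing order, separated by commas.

2, 7, 8, 11

Asparagine (N) and glutamine (Q) have uncharged amide side chains.
Matching residues: Q2, N7, N8, Q11.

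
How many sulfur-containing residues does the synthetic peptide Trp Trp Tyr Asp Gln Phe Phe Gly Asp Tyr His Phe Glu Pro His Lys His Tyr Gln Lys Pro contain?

0

Cysteine (C, thiol) and methionine (M, thioether) are the two sulfur-containing amino acids.
None of the 21 residues belong to this group.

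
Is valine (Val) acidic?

No

Aspartate (D) and glutamate (E) have carboxylic-acid side chains and are the acidic amino acids.
Valine is not in this group.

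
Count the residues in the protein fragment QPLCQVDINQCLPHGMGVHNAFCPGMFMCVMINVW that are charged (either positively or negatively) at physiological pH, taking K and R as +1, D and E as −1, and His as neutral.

1

Charged side chains at pH ~7.4: K, R (positive); D, E (negative).
Matching residues: D7.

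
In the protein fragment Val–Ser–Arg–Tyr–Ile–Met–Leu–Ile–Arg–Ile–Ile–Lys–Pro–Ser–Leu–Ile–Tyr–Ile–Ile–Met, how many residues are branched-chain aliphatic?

The BCAAs are Val, Leu, and Ile — aliphatic side chains with a branch point.
Matching residues: Val1, Ile5, Leu7, Ile8, Ile10, Ile11, Leu15, Ile16, Ile18, Ile19.

10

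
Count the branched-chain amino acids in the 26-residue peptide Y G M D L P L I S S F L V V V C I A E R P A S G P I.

V, L, and I make up the branched-chain aliphatic group.
Matching residues: L5, L7, I8, L12, V13, V14, V15, I17, I26.

9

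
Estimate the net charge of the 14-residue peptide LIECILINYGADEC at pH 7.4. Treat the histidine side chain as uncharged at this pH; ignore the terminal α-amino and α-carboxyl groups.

-3

Near pH 7.4, K and R contribute +1 each, D and E contribute −1 each, and every other side chain (His included, as stated) is uncharged.
Positive (K, R): none → +0.
Negative (D, E): E3, D12, E13 → −3.
Net charge = (+0) + (−3) = −3.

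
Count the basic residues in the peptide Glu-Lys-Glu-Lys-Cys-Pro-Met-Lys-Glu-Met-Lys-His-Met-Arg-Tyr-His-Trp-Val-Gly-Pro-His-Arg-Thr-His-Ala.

10

Lysine (K), arginine (R), and histidine (H) have basic, nitrogen-containing side chains.
Matching residues: Lys2, Lys4, Lys8, Lys11, His12, Arg14, His16, His21, Arg22, His24.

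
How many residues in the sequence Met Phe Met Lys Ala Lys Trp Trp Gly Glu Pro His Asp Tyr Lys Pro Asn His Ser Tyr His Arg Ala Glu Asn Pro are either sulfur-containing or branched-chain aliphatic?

Sulfur-containing: C, M. Branched-chain aliphatic: I, L, V.
Sulfur-containing residues here: Met1, Met3 (2).
Branched-chain aliphatic residues here: none (0).
The two groups share no amino acid, so total = 2 + 0 = 2.

2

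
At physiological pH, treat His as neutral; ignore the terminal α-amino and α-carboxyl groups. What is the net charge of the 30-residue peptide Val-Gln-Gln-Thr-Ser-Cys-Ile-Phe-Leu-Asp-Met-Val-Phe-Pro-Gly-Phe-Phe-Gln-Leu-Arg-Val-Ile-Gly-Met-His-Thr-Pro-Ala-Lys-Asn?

The side chains ionized at physiological pH are Lys/Arg (+1) and Asp/Glu (−1); with His treated as neutral, nothing else contributes.
Positive (K, R): Arg20, Lys29 → +2.
Negative (D, E): Asp10 → −1.
Net charge = (+2) + (−1) = +1.

+1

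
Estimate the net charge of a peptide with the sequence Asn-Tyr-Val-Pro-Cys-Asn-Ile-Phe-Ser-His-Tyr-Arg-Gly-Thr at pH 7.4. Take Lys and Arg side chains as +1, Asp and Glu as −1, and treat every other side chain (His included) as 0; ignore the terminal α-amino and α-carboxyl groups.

Positive (K, R): Arg12 → +1.
Negative (D, E): none → −0.
Net charge = (+1) + (−0) = +1.

+1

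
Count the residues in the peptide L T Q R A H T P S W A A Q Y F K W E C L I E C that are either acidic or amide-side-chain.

4

Acidic: D, E. Amide-side-chain: N, Q.
Acidic residues here: E18, E22 (2).
Amide-side-chain residues here: Q3, Q13 (2).
The two groups share no amino acid, so total = 2 + 2 = 4.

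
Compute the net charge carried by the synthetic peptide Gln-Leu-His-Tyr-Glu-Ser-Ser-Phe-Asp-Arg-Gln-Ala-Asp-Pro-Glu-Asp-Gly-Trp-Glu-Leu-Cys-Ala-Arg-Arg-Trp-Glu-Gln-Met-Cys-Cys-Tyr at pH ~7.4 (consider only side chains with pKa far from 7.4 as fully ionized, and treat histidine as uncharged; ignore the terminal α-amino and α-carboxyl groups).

At pH ~7.4 the Lys and Arg side chains are protonated (+1), the Asp and Glu side chains are deprotonated (−1), and with His taken as neutral all other side chains carry no charge.
Positive (K, R): Arg10, Arg23, Arg24 → +3.
Negative (D, E): Glu5, Asp9, Asp13, Glu15, Asp16, Glu19, Glu26 → −7.
Net charge = (+3) + (−7) = −4.

-4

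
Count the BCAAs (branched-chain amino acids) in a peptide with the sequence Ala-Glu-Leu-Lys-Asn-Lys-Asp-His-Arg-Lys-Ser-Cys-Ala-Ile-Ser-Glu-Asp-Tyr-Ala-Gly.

2

V, L, and I make up the branched-chain aliphatic group.
Matching residues: Leu3, Ile14.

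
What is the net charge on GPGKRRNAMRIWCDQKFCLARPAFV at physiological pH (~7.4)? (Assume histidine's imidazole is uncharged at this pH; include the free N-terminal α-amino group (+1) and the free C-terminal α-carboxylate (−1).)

+5

The side chains ionized at physiological pH are Lys/Arg (+1) and Asp/Glu (−1); with His treated as neutral, nothing else contributes.
Positive (K, R): K4, R5, R6, R10, K16, R21 → +6.
Negative (D, E): D14 → −1.
The N-terminus (+1) and C-terminus (−1) cancel.
Net charge = (+6) + (−1) = +5.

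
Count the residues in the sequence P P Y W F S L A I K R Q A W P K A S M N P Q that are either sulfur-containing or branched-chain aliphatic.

Sulfur-containing: C, M. Branched-chain aliphatic: I, L, V.
Sulfur-containing residues here: M19 (1).
Branched-chain aliphatic residues here: L7, I9 (2).
The two groups share no amino acid, so total = 1 + 2 = 3.

3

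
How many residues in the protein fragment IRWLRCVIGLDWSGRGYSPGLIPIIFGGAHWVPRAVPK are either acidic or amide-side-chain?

1

Acidic: D, E. Amide-side-chain: N, Q.
Acidic residues here: D11 (1).
Amide-side-chain residues here: none (0).
The two groups share no amino acid, so total = 1 + 0 = 1.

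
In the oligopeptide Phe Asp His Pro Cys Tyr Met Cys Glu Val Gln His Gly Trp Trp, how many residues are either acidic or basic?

Acidic: D, E. Basic: H, K, R.
Acidic residues here: Asp2, Glu9 (2).
Basic residues here: His3, His12 (2).
The two groups share no amino acid, so total = 2 + 2 = 4.

4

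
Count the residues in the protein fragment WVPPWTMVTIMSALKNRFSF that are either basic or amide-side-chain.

Basic: H, K, R. Amide-side-chain: N, Q.
Basic residues here: K15, R17 (2).
Amide-side-chain residues here: N16 (1).
The two groups share no amino acid, so total = 2 + 1 = 3.

3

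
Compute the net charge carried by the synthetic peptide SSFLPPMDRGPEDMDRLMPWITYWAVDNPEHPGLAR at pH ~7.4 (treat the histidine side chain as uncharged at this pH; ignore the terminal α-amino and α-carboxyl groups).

-3

At pH ~7.4 the Lys and Arg side chains are protonated (+1), the Asp and Glu side chains are deprotonated (−1), and with His taken as neutral all other side chains carry no charge.
Positive (K, R): R9, R16, R36 → +3.
Negative (D, E): D8, E12, D13, D15, D27, E30 → −6.
Net charge = (+3) + (−6) = −3.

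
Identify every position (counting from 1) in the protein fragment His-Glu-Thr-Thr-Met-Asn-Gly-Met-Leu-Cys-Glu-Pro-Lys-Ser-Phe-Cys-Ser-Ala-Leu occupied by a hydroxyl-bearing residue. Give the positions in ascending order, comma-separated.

3, 4, 14, 17

The –OH-bearing residues are Ser, Thr (aliphatic alcohols), and Tyr (phenol).
Matching residues: Thr3, Thr4, Ser14, Ser17.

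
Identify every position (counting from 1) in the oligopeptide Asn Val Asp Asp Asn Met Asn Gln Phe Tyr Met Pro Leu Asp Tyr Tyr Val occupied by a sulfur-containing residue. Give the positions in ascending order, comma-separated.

6, 11

The sulfur-bearing residues are cysteine (–SH) and methionine (–S–CH₃).
Matching residues: Met6, Met11.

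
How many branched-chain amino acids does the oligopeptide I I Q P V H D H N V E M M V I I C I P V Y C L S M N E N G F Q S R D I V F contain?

The BCAAs are Val, Leu, and Ile — aliphatic side chains with a branch point.
Matching residues: I1, I2, V5, V10, V14, I15, I16, I18, V20, L23, I35, V36.

12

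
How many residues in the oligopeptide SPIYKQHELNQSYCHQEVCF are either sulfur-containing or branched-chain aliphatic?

Sulfur-containing: C, M. Branched-chain aliphatic: I, L, V.
Sulfur-containing residues here: C14, C19 (2).
Branched-chain aliphatic residues here: I3, L9, V18 (3).
The two groups share no amino acid, so total = 2 + 3 = 5.

5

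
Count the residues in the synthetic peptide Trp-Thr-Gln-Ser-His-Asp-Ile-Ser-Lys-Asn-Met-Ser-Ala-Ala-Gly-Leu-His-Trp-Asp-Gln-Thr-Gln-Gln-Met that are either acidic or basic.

Acidic: D, E. Basic: H, K, R.
Acidic residues here: Asp6, Asp19 (2).
Basic residues here: His5, Lys9, His17 (3).
The two groups share no amino acid, so total = 2 + 3 = 5.

5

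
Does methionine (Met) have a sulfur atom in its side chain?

Cysteine (C, thiol) and methionine (M, thioether) are the two sulfur-containing amino acids.
Methionine is in this group.

Yes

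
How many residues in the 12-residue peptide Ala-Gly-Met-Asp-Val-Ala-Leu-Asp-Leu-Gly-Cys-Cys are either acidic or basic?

Acidic: D, E. Basic: H, K, R.
Acidic residues here: Asp4, Asp8 (2).
Basic residues here: none (0).
The two groups share no amino acid, so total = 2 + 0 = 2.

2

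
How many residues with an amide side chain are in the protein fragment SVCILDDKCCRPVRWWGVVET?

The amide-side-chain residues are Asn (N) and Gln (Q).
None of the 21 residues belong to this group.

0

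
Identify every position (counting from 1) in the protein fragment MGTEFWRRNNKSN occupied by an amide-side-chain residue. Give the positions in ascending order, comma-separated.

9, 10, 13

Matching residues: N9, N10, N13.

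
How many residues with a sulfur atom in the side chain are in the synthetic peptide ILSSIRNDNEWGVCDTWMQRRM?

Cysteine (C, thiol) and methionine (M, thioether) are the two sulfur-containing amino acids.
Matching residues: C14, M18, M22.

3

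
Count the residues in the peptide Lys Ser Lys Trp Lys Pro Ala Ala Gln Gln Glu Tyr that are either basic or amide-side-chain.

Basic: H, K, R. Amide-side-chain: N, Q.
Basic residues here: Lys1, Lys3, Lys5 (3).
Amide-side-chain residues here: Gln9, Gln10 (2).
The two groups share no amino acid, so total = 3 + 2 = 5.

5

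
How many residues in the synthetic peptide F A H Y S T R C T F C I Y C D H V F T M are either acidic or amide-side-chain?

Acidic: D, E. Amide-side-chain: N, Q.
Acidic residues here: D15 (1).
Amide-side-chain residues here: none (0).
The two groups share no amino acid, so total = 1 + 0 = 1.

1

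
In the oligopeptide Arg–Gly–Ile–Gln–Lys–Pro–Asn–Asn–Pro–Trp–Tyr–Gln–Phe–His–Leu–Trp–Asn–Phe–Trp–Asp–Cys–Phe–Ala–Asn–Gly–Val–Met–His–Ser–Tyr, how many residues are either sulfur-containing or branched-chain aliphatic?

Sulfur-containing: C, M. Branched-chain aliphatic: I, L, V.
Sulfur-containing residues here: Cys21, Met27 (2).
Branched-chain aliphatic residues here: Ile3, Leu15, Val26 (3).
The two groups share no amino acid, so total = 2 + 3 = 5.

5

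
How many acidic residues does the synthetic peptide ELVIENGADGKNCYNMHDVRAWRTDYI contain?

5

The acidic residues are Asp (D) and Glu (E), whose side chains end in a carboxylate group.
Matching residues: E1, E5, D9, D18, D25.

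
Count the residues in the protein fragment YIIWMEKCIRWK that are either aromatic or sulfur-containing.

5

Aromatic: F, W, Y. Sulfur-containing: C, M.
Aromatic residues here: Y1, W4, W11 (3).
Sulfur-containing residues here: M5, C8 (2).
The two groups share no amino acid, so total = 3 + 2 = 5.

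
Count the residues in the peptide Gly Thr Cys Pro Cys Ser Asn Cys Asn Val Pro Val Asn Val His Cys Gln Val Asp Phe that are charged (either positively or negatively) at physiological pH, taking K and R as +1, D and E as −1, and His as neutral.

Charged side chains at pH ~7.4: K, R (positive); D, E (negative).
Matching residues: Asp19.

1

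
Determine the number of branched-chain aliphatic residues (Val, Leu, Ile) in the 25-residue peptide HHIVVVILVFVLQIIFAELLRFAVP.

14

Matching residues: I3, V4, V5, V6, I7, L8, V9, V11, L12, I14, I15, L19, L20, V24.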